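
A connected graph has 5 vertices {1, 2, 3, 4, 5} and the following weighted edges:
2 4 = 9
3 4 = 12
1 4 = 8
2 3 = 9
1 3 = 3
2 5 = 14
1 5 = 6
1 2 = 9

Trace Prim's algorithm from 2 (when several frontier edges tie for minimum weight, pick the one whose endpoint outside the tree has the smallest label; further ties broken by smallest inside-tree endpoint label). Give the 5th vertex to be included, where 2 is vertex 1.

Prim's algorithm from 2:
Step 1: frontier [1 2 9, 2 3 9, 2 4 9, 2 5 14] → take 1 2 (9); add 1.
Step 2: frontier [1 3 3, 1 5 6, 1 4 8, 2 3 9, 2 4 9, 2 5 14] → take 1 3 (3); add 3.
Step 3: frontier [1 5 6, 1 4 8, 2 4 9, 2 5 14, 3 4 12] → take 1 5 (6); add 5.
Step 4: frontier [1 4 8, 2 4 9, 3 4 12] → take 1 4 (8); add 4.
Vertex order: 2, 1, 3, 5, 4. The 5th vertex is 4.

4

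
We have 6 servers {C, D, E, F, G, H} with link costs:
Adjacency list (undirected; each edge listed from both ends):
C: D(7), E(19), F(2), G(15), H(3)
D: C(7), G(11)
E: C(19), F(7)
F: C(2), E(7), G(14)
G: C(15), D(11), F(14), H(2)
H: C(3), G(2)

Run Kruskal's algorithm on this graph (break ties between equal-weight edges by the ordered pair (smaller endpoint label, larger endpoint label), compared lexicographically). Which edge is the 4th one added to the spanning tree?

Kruskal's algorithm — process edges by increasing weight (ties by edge label):
C–F (2): add. Components now {C,F} {D} {E} {G} {H}
G–H (2): add. Components now {C,F} {D} {E} {G,H}
C–H (3): add. Components now {C,F,G,H} {D} {E}
C–D (7): add. Components now {C,D,F,G,H} {E}
E–F (7): add. Components now {C,D,E,F,G,H}
The 4th edge added is C–D.

C-D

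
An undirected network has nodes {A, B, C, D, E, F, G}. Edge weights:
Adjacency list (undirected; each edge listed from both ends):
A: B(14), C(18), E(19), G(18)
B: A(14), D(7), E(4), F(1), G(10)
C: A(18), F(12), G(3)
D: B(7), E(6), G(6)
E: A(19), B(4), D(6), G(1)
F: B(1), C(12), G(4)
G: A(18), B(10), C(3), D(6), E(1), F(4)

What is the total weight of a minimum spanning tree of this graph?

29

Sort edges by weight, then run Kruskal:
B—F (1): add — endpoints in different components.
E—G (1): add — endpoints in different components.
C—G (3): add — endpoints in different components.
B—E (4): add — endpoints in different components.
F—G (4): skip — F and G already connected.
D—E (6): add — endpoints in different components.
D—G (6): skip — D and G already connected.
B—D (7): skip — B and D already connected.
B—G (10): skip — B and G already connected.
C—F (12): skip — C and F already connected.
A—B (14): add — endpoints in different components.
MST edges: B—F, E—G, C—G, B—E, D—E, A—B; total weight 1+1+3+4+6+14 = 29.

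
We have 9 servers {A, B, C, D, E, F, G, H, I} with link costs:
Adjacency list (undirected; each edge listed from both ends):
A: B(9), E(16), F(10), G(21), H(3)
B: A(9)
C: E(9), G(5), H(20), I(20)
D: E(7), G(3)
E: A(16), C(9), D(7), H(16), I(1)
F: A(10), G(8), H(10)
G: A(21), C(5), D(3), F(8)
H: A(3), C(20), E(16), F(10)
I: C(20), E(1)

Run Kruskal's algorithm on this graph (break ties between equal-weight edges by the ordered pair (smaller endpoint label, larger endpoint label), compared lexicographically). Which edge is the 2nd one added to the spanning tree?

A-H

Sort edges by weight, then run Kruskal:
E I (1): add — endpoints in different components.
A H (3): add — endpoints in different components.
D G (3): add — endpoints in different components.
C G (5): add — endpoints in different components.
D E (7): add — endpoints in different components.
F G (8): add — endpoints in different components.
A B (9): add — endpoints in different components.
C E (9): skip — C and E already connected.
A F (10): add — endpoints in different components.
The 2nd edge added is A H.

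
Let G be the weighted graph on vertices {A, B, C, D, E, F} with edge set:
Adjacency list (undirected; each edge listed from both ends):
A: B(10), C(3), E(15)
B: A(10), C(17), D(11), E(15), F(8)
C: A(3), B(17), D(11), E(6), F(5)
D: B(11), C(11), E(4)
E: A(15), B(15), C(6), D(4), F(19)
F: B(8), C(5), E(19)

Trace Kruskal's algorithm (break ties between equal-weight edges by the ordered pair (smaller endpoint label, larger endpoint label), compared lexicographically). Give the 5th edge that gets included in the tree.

Kruskal's algorithm — process edges by increasing weight (ties by edge label):
A C (3): add — endpoints in different components.
D E (4): add — endpoints in different components.
C F (5): add — endpoints in different components.
C E (6): add — endpoints in different components.
B F (8): add — endpoints in different components.
The 5th edge added is B F.

B-F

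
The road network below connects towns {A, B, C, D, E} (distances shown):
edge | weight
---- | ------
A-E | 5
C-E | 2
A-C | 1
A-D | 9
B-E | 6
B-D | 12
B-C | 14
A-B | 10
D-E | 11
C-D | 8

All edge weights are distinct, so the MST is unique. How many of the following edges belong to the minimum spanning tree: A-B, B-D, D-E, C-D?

1

Kruskal: consider edges lightest-first.
A-C (1): add. Components now {A,C} {B} {D} {E}
C-E (2): add. Components now {A,C,E} {B} {D}
A-E (5): skip — A and E already connected.
B-E (6): add. Components now {A,B,C,E} {D}
C-D (8): add. Components now {A,B,C,D,E}
MST edge set: {A-C, C-E, B-E, C-D}.
Of the listed edges, {C-D} are in the MST → 1.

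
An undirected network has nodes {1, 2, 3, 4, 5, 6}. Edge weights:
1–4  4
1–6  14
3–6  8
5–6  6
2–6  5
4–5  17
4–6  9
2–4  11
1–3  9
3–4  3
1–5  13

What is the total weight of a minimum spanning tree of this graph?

26

Kruskal: consider edges lightest-first.
3–4 (3): add — endpoints in different components.
1–4 (4): add — endpoints in different components.
2–6 (5): add — endpoints in different components.
5–6 (6): add — endpoints in different components.
3–6 (8): add — endpoints in different components.
MST edges: 3–4, 1–4, 2–6, 5–6, 3–6; total weight 3+4+5+6+8 = 26.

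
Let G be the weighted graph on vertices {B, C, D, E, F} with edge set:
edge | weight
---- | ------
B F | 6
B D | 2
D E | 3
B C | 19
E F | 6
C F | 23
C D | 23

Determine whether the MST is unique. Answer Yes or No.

Sort edges by weight, then run Kruskal:
B D (2): add. Components now {B,D} {C} {E} {F}
D E (3): add. Components now {B,D,E} {C} {F}
B F (6): add. Components now {B,D,E,F} {C}
E F (6): skip — E and F already connected.
B C (19): add. Components now {B,C,D,E,F}
Non-tree edge E F has weight 6, equal to the heaviest edge on its tree cycle — swapping gives another MST of the same weight. Not unique.

No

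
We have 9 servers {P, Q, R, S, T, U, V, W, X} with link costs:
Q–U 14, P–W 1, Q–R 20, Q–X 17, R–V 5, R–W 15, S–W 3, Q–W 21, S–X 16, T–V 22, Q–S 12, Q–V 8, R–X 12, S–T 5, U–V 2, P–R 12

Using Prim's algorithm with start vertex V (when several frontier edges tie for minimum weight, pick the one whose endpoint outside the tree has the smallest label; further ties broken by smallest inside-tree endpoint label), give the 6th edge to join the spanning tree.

S-W

Grow the tree from V using Prim:
Step 1: cheapest edge leaving the tree is U–V (2); add U.
Step 2: cheapest edge leaving the tree is R–V (5); add R.
Step 3: cheapest edge leaving the tree is Q–V (8); add Q.
Step 4: cheapest edge leaving the tree is P–R (12); add P.
Step 5: cheapest edge leaving the tree is P–W (1); add W.
Step 6: cheapest edge leaving the tree is S–W (3); add S.
Step 7: cheapest edge leaving the tree is S–T (5); add T.
Step 8: cheapest edge leaving the tree is R–X (12); add X.
The 6th edge added is S–W.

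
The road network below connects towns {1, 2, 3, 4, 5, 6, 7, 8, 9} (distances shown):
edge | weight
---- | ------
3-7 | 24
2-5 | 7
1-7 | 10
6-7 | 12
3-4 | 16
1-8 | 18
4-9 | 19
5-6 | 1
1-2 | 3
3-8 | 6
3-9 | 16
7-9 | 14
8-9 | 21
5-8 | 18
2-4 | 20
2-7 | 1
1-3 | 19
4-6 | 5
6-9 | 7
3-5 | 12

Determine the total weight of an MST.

42

Kruskal: consider edges lightest-first.
2-7 (1): add — endpoints in different components.
5-6 (1): add — endpoints in different components.
1-2 (3): add — endpoints in different components.
4-6 (5): add — endpoints in different components.
3-8 (6): add — endpoints in different components.
2-5 (7): add — endpoints in different components.
6-9 (7): add — endpoints in different components.
1-7 (10): skip — 1 and 7 already connected.
3-5 (12): add — endpoints in different components.
MST edges: 2-7, 5-6, 1-2, 4-6, 3-8, 2-5, 6-9, 3-5; total weight 1+1+3+5+6+7+7+12 = 42.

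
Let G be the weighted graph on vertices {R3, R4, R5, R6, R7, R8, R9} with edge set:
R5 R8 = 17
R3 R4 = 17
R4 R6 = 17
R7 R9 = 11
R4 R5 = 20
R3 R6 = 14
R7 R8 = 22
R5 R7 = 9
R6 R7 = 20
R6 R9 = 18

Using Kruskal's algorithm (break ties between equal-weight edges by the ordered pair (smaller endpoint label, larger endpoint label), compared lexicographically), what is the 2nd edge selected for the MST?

Kruskal's algorithm — process edges by increasing weight (ties by edge label):
R5 R7 (9): add. Components now {R4} {R5,R7} {R3} {R6} {R9} {R8}
R7 R9 (11): add. Components now {R4} {R5,R7,R9} {R3} {R6} {R8}
R3 R6 (14): add. Components now {R4} {R5,R7,R9} {R3,R6} {R8}
R3 R4 (17): add. Components now {R3,R4,R6} {R5,R7,R9} {R8}
R4 R6 (17): skip — R4 and R6 already connected.
R5 R8 (17): add. Components now {R3,R4,R6} {R5,R7,R8,R9}
R6 R9 (18): add. Components now {R3,R4,R5,R6,R7,R8,R9}
The 2nd edge added is R7 R9.

R7-R9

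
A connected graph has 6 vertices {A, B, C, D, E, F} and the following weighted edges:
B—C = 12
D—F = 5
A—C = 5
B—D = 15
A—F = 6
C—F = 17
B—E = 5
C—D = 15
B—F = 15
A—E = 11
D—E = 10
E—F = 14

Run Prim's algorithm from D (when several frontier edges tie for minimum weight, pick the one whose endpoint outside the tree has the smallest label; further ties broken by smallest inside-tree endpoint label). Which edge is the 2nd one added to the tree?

A-F

Prim's algorithm from D:
Step 1: frontier [D—F 5, D—E 10, B—D 15, C—D 15] → take D—F (5); add F.
Step 2: frontier [D—E 10, B—D 15, C—D 15, A—F 6, E—F 14, B—F 15, C—F 17] → take A—F (6); add A.
Step 3: frontier [A—C 5, A—E 11, D—E 10, B—D 15, C—D 15, E—F 14, B—F 15, C—F 17] → take A—C (5); add C.
Step 4: frontier [A—E 11, B—C 12, D—E 10, B—D 15, E—F 14, B—F 15] → take D—E (10); add E.
Step 5: frontier [B—C 12, B—D 15, B—E 5, B—F 15] → take B—E (5); add B.
The 2nd edge added is A—F.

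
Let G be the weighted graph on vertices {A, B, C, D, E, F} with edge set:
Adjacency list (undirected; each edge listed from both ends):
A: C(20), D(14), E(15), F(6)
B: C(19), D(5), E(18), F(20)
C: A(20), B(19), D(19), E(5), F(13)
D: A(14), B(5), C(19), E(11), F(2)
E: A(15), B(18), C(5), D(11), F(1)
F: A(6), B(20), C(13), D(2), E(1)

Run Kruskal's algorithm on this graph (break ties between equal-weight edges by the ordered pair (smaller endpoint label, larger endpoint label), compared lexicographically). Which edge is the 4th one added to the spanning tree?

C-E

Sort edges by weight, then run Kruskal:
E F (1): add. Components now {A} {B} {C} {D} {E,F}
D F (2): add. Components now {A} {B} {C} {D,E,F}
B D (5): add. Components now {A} {B,D,E,F} {C}
C E (5): add. Components now {A} {B,C,D,E,F}
A F (6): add. Components now {A,B,C,D,E,F}
The 4th edge added is C E.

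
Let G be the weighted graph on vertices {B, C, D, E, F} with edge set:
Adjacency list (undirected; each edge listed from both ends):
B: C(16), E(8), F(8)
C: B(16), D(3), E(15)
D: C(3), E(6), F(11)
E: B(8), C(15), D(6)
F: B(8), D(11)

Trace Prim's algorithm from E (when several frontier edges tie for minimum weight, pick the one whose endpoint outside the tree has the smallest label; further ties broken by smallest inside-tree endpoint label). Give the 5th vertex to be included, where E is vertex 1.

Grow the tree from E using Prim:
Step 1: cheapest edge leaving the tree is D—E (6); add D.
Step 2: cheapest edge leaving the tree is C—D (3); add C.
Step 3: cheapest edge leaving the tree is B—E (8); add B.
Step 4: cheapest edge leaving the tree is B—F (8); add F.
Vertex order: E, D, C, B, F. The 5th vertex is F.

F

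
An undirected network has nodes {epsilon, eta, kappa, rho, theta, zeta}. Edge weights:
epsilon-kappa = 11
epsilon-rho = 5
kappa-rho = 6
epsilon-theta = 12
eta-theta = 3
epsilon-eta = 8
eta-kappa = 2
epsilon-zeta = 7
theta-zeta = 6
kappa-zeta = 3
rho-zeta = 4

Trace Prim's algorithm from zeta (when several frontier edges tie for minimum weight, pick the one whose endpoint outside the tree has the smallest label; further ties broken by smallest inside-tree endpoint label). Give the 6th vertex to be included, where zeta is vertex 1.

epsilon

Prim's algorithm from zeta:
Step 1: frontier [kappa-zeta 3, rho-zeta 4, theta-zeta 6, epsilon-zeta 7] → take kappa-zeta (3); add kappa.
Step 2: frontier [eta-kappa 2, kappa-rho 6, epsilon-kappa 11, rho-zeta 4, theta-zeta 6, epsilon-zeta 7] → take eta-kappa (2); add eta.
Step 3: frontier [eta-theta 3, epsilon-eta 8, kappa-rho 6, epsilon-kappa 11, rho-zeta 4, theta-zeta 6, epsilon-zeta 7] → take eta-theta (3); add theta.
Step 4: frontier [epsilon-eta 8, kappa-rho 6, epsilon-kappa 11, epsilon-theta 12, rho-zeta 4, epsilon-zeta 7] → take rho-zeta (4); add rho.
Step 5: frontier [epsilon-eta 8, epsilon-kappa 11, epsilon-rho 5, epsilon-theta 12, epsilon-zeta 7] → take epsilon-rho (5); add epsilon.
Vertex order: zeta, kappa, eta, theta, rho, epsilon. The 6th vertex is epsilon.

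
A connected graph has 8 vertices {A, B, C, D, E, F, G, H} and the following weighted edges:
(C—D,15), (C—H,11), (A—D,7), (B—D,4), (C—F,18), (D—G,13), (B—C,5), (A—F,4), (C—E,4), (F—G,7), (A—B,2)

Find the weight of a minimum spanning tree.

Prim, starting at H.
Step 1: cheapest edge leaving the tree is C—H (11); add C.
Step 2: cheapest edge leaving the tree is C—E (4); add E.
Step 3: cheapest edge leaving the tree is B—C (5); add B.
Step 4: cheapest edge leaving the tree is A—B (2); add A.
Step 5: cheapest edge leaving the tree is B—D (4); add D.
Step 6: cheapest edge leaving the tree is A—F (4); add F.
Step 7: cheapest edge leaving the tree is F—G (7); add G.
MST edges: C—H, C—E, B—C, A—B, B—D, A—F, F—G; total weight 11+4+5+2+4+4+7 = 37.

37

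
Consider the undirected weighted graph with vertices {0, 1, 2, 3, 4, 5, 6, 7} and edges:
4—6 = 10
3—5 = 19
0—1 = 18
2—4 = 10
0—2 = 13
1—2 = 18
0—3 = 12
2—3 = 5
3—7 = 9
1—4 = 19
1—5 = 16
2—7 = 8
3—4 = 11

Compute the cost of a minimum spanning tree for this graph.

79

Sort edges by weight, then run Kruskal:
2—3 (5): add — endpoints in different components.
2—7 (8): add — endpoints in different components.
3—7 (9): skip — 3 and 7 already connected.
2—4 (10): add — endpoints in different components.
4—6 (10): add — endpoints in different components.
3—4 (11): skip — 3 and 4 already connected.
0—3 (12): add — endpoints in different components.
0—2 (13): skip — 0 and 2 already connected.
1—5 (16): add — endpoints in different components.
0—1 (18): add — endpoints in different components.
MST edges: 2—3, 2—7, 2—4, 4—6, 0—3, 1—5, 0—1; total weight 5+8+10+10+12+16+18 = 79.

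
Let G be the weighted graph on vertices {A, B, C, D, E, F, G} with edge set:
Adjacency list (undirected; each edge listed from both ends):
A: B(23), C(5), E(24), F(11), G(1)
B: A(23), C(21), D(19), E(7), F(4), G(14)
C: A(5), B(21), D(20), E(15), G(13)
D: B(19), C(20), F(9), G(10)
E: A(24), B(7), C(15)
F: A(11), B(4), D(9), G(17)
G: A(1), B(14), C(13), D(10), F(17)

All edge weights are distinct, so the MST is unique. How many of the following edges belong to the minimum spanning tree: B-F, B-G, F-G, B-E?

Kruskal's algorithm — process edges by increasing weight (ties by edge label):
A-G (1): add. Components now {A,G} {B} {C} {D} {E} {F}
B-F (4): add. Components now {A,G} {B,F} {C} {D} {E}
A-C (5): add. Components now {A,C,G} {B,F} {D} {E}
B-E (7): add. Components now {A,C,G} {B,E,F} {D}
D-F (9): add. Components now {A,C,G} {B,D,E,F}
D-G (10): add. Components now {A,B,C,D,E,F,G}
MST edge set: {A-G, B-F, A-C, B-E, D-F, D-G}.
Of the listed edges, {B-F, B-E} are in the MST → 2.

2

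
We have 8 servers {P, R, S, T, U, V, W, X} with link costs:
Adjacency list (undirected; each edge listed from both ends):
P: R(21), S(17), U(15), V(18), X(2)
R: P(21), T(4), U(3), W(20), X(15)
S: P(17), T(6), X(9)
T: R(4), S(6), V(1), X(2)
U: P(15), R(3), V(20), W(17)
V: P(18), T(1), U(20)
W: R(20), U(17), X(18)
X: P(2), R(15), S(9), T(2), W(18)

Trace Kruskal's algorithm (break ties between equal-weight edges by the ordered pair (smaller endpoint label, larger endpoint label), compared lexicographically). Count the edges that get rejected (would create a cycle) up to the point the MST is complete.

Kruskal: consider edges lightest-first.
T—V (1): add — endpoints in different components.
P—X (2): add — endpoints in different components.
T—X (2): add — endpoints in different components.
R—U (3): add — endpoints in different components.
R—T (4): add — endpoints in different components.
S—T (6): add — endpoints in different components.
S—X (9): skip — X and S already connected.
P—U (15): skip — P and U already connected.
R—X (15): skip — R and X already connected.
P—S (17): skip — P and S already connected.
U—W (17): add — endpoints in different components.
Edges rejected before the tree was complete: 4.

4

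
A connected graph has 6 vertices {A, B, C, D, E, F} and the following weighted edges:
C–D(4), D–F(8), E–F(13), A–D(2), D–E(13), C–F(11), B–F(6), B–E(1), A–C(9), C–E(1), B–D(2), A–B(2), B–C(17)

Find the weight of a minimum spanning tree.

Kruskal: consider edges lightest-first.
B–E (1): add — endpoints in different components.
C–E (1): add — endpoints in different components.
A–B (2): add — endpoints in different components.
A–D (2): add — endpoints in different components.
B–D (2): skip — B and D already connected.
C–D (4): skip — C and D already connected.
B–F (6): add — endpoints in different components.
MST edges: B–E, C–E, A–B, A–D, B–F; total weight 1+1+2+2+6 = 12.

12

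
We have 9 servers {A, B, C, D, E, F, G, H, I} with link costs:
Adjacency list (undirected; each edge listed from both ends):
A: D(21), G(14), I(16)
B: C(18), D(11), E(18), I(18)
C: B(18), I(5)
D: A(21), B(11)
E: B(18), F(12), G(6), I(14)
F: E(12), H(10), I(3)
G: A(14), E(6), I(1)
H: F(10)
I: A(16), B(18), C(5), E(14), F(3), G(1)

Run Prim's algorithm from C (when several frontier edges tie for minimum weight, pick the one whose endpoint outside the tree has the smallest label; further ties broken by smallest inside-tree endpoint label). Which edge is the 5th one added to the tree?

Grow the tree from C using Prim:
Step 1: frontier [C-I 5, B-C 18] → take C-I (5); add I.
Step 2: frontier [B-C 18, G-I 1, F-I 3, E-I 14, A-I 16, B-I 18] → take G-I (1); add G.
Step 3: frontier [B-C 18, E-G 6, A-G 14, F-I 3, E-I 14, A-I 16, B-I 18] → take F-I (3); add F.
Step 4: frontier [B-C 18, F-H 10, E-F 12, E-G 6, A-G 14, E-I 14, A-I 16, B-I 18] → take E-G (6); add E.
Step 5: frontier [B-C 18, B-E 18, F-H 10, A-G 14, A-I 16, B-I 18] → take F-H (10); add H.
Step 6: frontier [B-C 18, B-E 18, A-G 14, A-I 16, B-I 18] → take A-G (14); add A.
Step 7: frontier [A-D 21, B-C 18, B-E 18, B-I 18] → take B-C (18); add B.
Step 8: frontier [A-D 21, B-D 11] → take B-D (11); add D.
The 5th edge added is F-H.

F-H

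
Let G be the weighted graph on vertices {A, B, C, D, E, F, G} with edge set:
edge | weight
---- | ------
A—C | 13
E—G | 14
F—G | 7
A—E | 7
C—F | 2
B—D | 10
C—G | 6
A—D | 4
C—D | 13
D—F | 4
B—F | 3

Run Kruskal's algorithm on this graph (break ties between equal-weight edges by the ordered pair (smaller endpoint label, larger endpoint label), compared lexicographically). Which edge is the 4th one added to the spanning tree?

D-F

Kruskal: consider edges lightest-first.
C—F (2): add. Components now {A} {B} {C,F} {D} {E} {G}
B—F (3): add. Components now {A} {B,C,F} {D} {E} {G}
A—D (4): add. Components now {A,D} {B,C,F} {E} {G}
D—F (4): add. Components now {A,B,C,D,F} {E} {G}
C—G (6): add. Components now {A,B,C,D,F,G} {E}
A—E (7): add. Components now {A,B,C,D,E,F,G}
The 4th edge added is D—F.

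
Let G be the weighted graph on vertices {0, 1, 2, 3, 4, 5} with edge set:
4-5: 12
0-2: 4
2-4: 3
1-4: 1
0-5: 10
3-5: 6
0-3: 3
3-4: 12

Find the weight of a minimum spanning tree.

Prim's algorithm from 2:
Step 1: frontier [2-4 3, 0-2 4] → take 2-4 (3); add 4.
Step 2: frontier [0-2 4, 1-4 1, 3-4 12, 4-5 12] → take 1-4 (1); add 1.
Step 3: frontier [0-2 4, 3-4 12, 4-5 12] → take 0-2 (4); add 0.
Step 4: frontier [0-3 3, 0-5 10, 3-4 12, 4-5 12] → take 0-3 (3); add 3.
Step 5: frontier [0-5 10, 3-5 6, 4-5 12] → take 3-5 (6); add 5.
MST edges: 2-4, 1-4, 0-2, 0-3, 3-5; total weight 3+1+4+3+6 = 17.

17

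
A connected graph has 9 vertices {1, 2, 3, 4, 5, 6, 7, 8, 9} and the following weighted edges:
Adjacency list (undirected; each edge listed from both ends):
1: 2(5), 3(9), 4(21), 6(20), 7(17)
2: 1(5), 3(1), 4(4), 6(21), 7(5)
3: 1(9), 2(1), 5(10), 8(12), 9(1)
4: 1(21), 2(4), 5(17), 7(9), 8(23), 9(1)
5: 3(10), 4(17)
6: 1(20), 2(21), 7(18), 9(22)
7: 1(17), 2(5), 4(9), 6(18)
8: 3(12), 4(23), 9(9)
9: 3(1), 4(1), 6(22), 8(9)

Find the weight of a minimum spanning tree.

50

Prim's algorithm from 6:
Step 1: cheapest edge leaving the tree is 6—7 (18); add 7.
Step 2: cheapest edge leaving the tree is 2—7 (5); add 2.
Step 3: cheapest edge leaving the tree is 2—3 (1); add 3.
Step 4: cheapest edge leaving the tree is 3—9 (1); add 9.
Step 5: cheapest edge leaving the tree is 4—9 (1); add 4.
Step 6: cheapest edge leaving the tree is 1—2 (5); add 1.
Step 7: cheapest edge leaving the tree is 8—9 (9); add 8.
Step 8: cheapest edge leaving the tree is 3—5 (10); add 5.
MST edges: 6—7, 2—7, 2—3, 3—9, 4—9, 1—2, 8—9, 3—5; total weight 18+5+1+1+1+5+9+10 = 50.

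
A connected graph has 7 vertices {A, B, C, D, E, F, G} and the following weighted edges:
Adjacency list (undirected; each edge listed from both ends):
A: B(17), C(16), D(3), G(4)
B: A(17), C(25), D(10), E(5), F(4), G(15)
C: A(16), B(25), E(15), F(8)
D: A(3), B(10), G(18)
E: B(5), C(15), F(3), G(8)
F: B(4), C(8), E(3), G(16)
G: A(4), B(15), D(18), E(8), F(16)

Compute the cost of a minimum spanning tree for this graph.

30

Kruskal's algorithm — process edges by increasing weight (ties by edge label):
A-D (3): add. Components now {A,D} {B} {C} {E} {F} {G}
E-F (3): add. Components now {A,D} {B} {C} {E,F} {G}
A-G (4): add. Components now {A,D,G} {B} {C} {E,F}
B-F (4): add. Components now {A,D,G} {B,E,F} {C}
B-E (5): skip — B and E already connected.
C-F (8): add. Components now {A,D,G} {B,C,E,F}
E-G (8): add. Components now {A,B,C,D,E,F,G}
MST edges: A-D, E-F, A-G, B-F, C-F, E-G; total weight 3+3+4+4+8+8 = 30.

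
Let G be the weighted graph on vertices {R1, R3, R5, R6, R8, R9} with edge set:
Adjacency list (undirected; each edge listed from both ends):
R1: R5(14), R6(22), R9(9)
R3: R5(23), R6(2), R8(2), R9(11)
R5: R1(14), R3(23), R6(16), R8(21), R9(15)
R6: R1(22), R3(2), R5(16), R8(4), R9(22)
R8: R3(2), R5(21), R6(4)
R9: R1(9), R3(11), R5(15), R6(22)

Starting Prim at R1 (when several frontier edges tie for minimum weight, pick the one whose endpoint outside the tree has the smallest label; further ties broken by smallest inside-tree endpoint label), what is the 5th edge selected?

Prim's algorithm from R1:
Step 1: cheapest edge leaving the tree is R1 R9 (9); add R9.
Step 2: cheapest edge leaving the tree is R3 R9 (11); add R3.
Step 3: cheapest edge leaving the tree is R3 R6 (2); add R6.
Step 4: cheapest edge leaving the tree is R3 R8 (2); add R8.
Step 5: cheapest edge leaving the tree is R1 R5 (14); add R5.
The 5th edge added is R1 R5.

R1-R5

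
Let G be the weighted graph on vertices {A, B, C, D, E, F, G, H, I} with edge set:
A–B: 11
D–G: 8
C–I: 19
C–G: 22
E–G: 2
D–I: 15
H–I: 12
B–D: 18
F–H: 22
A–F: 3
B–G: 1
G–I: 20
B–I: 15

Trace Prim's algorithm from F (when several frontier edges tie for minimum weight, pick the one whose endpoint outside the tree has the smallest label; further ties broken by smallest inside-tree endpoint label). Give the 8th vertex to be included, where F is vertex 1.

Grow the tree from F using Prim:
Step 1: frontier [A–F 3, F–H 22] → take A–F (3); add A.
Step 2: frontier [A–B 11, F–H 22] → take A–B (11); add B.
Step 3: frontier [B–G 1, B–I 15, B–D 18, F–H 22] → take B–G (1); add G.
Step 4: frontier [B–I 15, B–D 18, F–H 22, E–G 2, D–G 8, G–I 20, C–G 22] → take E–G (2); add E.
Step 5: frontier [B–I 15, B–D 18, F–H 22, D–G 8, G–I 20, C–G 22] → take D–G (8); add D.
Step 6: frontier [B–I 15, D–I 15, F–H 22, G–I 20, C–G 22] → take B–I (15); add I.
Step 7: frontier [F–H 22, C–G 22, H–I 12, C–I 19] → take H–I (12); add H.
Step 8: frontier [C–G 22, C–I 19] → take C–I (19); add C.
Vertex order: F, A, B, G, E, D, I, H, C. The 8th vertex is H.

H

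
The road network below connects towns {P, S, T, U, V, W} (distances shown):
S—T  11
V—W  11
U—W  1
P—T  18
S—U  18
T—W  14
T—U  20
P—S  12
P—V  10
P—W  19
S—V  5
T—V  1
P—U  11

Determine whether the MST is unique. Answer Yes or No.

No

Sort edges by weight, then run Kruskal:
T—V (1): add — endpoints in different components.
U—W (1): add — endpoints in different components.
S—V (5): add — endpoints in different components.
P—V (10): add — endpoints in different components.
P—U (11): add — endpoints in different components.
Non-tree edge V—W has weight 11, equal to the heaviest edge on its tree cycle — swapping gives another MST of the same weight. Not unique.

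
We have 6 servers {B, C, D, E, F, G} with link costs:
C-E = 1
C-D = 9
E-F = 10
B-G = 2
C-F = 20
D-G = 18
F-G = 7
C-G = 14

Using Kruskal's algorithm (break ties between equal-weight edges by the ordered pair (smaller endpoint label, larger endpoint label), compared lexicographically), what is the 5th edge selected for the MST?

E-F

Kruskal: consider edges lightest-first.
C-E (1): add. Components now {B} {C,E} {D} {F} {G}
B-G (2): add. Components now {B,G} {C,E} {D} {F}
F-G (7): add. Components now {B,F,G} {C,E} {D}
C-D (9): add. Components now {B,F,G} {C,D,E}
E-F (10): add. Components now {B,C,D,E,F,G}
The 5th edge added is E-F.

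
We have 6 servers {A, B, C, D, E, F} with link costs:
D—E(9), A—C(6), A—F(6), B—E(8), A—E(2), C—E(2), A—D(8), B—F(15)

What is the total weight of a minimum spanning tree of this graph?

Kruskal's algorithm — process edges by increasing weight (ties by edge label):
A—E (2): add. Components now {A,E} {B} {C} {D} {F}
C—E (2): add. Components now {A,C,E} {B} {D} {F}
A—C (6): skip — A and C already connected.
A—F (6): add. Components now {A,C,E,F} {B} {D}
A—D (8): add. Components now {A,C,D,E,F} {B}
B—E (8): add. Components now {A,B,C,D,E,F}
MST edges: A—E, C—E, A—F, A—D, B—E; total weight 2+2+6+8+8 = 26.

26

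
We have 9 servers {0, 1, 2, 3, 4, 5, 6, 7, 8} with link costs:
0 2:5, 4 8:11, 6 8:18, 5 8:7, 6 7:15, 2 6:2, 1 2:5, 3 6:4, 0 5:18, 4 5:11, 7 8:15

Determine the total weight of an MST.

64

Prim, starting at 8.
Step 1: frontier [5 8 7, 4 8 11, 7 8 15, 6 8 18] → take 5 8 (7); add 5.
Step 2: frontier [4 5 11, 0 5 18, 4 8 11, 7 8 15, 6 8 18] → take 4 5 (11); add 4.
Step 3: frontier [0 5 18, 7 8 15, 6 8 18] → take 7 8 (15); add 7.
Step 4: frontier [0 5 18, 6 7 15, 6 8 18] → take 6 7 (15); add 6.
Step 5: frontier [0 5 18, 2 6 2, 3 6 4] → take 2 6 (2); add 2.
Step 6: frontier [0 2 5, 1 2 5, 0 5 18, 3 6 4] → take 3 6 (4); add 3.
Step 7: frontier [0 2 5, 1 2 5, 0 5 18] → take 0 2 (5); add 0.
Step 8: frontier [1 2 5] → take 1 2 (5); add 1.
MST edges: 5 8, 4 5, 7 8, 6 7, 2 6, 3 6, 0 2, 1 2; total weight 7+11+15+15+2+4+5+5 = 64.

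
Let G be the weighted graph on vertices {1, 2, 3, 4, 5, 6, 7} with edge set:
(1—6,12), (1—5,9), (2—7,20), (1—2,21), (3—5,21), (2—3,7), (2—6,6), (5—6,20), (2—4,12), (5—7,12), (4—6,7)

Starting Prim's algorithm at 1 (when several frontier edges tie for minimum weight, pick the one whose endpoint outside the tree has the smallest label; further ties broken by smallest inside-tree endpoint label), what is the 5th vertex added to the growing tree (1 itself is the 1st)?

3

Prim's algorithm from 1:
Step 1: cheapest edge leaving the tree is 1—5 (9); add 5.
Step 2: cheapest edge leaving the tree is 1—6 (12); add 6.
Step 3: cheapest edge leaving the tree is 2—6 (6); add 2.
Step 4: cheapest edge leaving the tree is 2—3 (7); add 3.
Step 5: cheapest edge leaving the tree is 4—6 (7); add 4.
Step 6: cheapest edge leaving the tree is 5—7 (12); add 7.
Vertex order: 1, 5, 6, 2, 3, 4, 7. The 5th vertex is 3.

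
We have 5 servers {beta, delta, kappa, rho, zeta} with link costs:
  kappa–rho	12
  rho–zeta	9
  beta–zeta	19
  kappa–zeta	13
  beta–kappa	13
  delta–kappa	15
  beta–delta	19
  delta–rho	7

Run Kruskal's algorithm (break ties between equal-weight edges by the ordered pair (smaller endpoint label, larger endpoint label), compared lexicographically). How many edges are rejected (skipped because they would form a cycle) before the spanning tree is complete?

Kruskal's algorithm — process edges by increasing weight (ties by edge label):
delta–rho (7): add — endpoints in different components.
rho–zeta (9): add — endpoints in different components.
kappa–rho (12): add — endpoints in different components.
beta–kappa (13): add — endpoints in different components.
Edges rejected before the tree was complete: 0.

0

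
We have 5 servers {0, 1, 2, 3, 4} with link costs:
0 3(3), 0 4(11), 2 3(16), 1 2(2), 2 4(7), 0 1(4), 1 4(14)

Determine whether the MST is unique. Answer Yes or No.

Yes

Kruskal's algorithm — process edges by increasing weight (ties by edge label):
1 2 (2): add — endpoints in different components.
0 3 (3): add — endpoints in different components.
0 1 (4): add — endpoints in different components.
2 4 (7): add — endpoints in different components.
Every non-tree edge has weight strictly greater than the heaviest edge on the tree path between its endpoints, so the MST is unique.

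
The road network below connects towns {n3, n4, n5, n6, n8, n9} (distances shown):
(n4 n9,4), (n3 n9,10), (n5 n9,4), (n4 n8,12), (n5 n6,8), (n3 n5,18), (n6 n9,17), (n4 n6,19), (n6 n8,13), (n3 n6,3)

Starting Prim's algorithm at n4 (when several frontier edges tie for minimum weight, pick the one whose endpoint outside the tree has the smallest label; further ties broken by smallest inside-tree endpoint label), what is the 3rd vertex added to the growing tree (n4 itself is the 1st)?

Prim's algorithm from n4:
Step 1: cheapest edge leaving the tree is n4 n9 (4); add n9.
Step 2: cheapest edge leaving the tree is n5 n9 (4); add n5.
Step 3: cheapest edge leaving the tree is n5 n6 (8); add n6.
Step 4: cheapest edge leaving the tree is n3 n6 (3); add n3.
Step 5: cheapest edge leaving the tree is n4 n8 (12); add n8.
Vertex order: n4, n9, n5, n6, n3, n8. The 3rd vertex is n5.

n5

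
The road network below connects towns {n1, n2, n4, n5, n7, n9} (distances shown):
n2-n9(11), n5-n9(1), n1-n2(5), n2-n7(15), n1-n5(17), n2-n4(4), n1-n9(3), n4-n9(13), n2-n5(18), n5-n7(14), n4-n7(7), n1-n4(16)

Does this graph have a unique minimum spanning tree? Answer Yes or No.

Yes

Kruskal's algorithm — process edges by increasing weight (ties by edge label):
n5-n9 (1): add — endpoints in different components.
n1-n9 (3): add — endpoints in different components.
n2-n4 (4): add — endpoints in different components.
n1-n2 (5): add — endpoints in different components.
n4-n7 (7): add — endpoints in different components.
Every non-tree edge has weight strictly greater than the heaviest edge on the tree path between its endpoints, so the MST is unique.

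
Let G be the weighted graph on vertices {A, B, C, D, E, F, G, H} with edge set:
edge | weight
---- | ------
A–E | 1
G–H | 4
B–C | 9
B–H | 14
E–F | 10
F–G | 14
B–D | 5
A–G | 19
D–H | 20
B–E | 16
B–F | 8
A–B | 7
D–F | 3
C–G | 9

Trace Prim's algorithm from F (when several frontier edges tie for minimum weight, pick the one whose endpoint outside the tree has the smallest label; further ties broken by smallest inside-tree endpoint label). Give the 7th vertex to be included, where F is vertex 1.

G

Prim, starting at F.
Step 1: frontier [D–F 3, B–F 8, E–F 10, F–G 14] → take D–F (3); add D.
Step 2: frontier [B–D 5, D–H 20, B–F 8, E–F 10, F–G 14] → take B–D (5); add B.
Step 3: frontier [A–B 7, B–C 9, B–H 14, B–E 16, D–H 20, E–F 10, F–G 14] → take A–B (7); add A.
Step 4: frontier [A–E 1, A–G 19, B–C 9, B–H 14, B–E 16, D–H 20, E–F 10, F–G 14] → take A–E (1); add E.
Step 5: frontier [A–G 19, B–C 9, B–H 14, D–H 20, F–G 14] → take B–C (9); add C.
Step 6: frontier [A–G 19, B–H 14, C–G 9, D–H 20, F–G 14] → take C–G (9); add G.
Step 7: frontier [B–H 14, D–H 20, G–H 4] → take G–H (4); add H.
Vertex order: F, D, B, A, E, C, G, H. The 7th vertex is G.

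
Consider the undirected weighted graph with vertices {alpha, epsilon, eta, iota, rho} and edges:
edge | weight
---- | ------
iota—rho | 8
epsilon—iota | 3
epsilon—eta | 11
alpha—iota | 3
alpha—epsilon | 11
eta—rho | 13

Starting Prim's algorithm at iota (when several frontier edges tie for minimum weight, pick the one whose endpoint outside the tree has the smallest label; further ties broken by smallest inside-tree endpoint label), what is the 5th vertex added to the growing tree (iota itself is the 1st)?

Prim, starting at iota.
Step 1: cheapest edge leaving the tree is alpha—iota (3); add alpha.
Step 2: cheapest edge leaving the tree is epsilon—iota (3); add epsilon.
Step 3: cheapest edge leaving the tree is iota—rho (8); add rho.
Step 4: cheapest edge leaving the tree is epsilon—eta (11); add eta.
Vertex order: iota, alpha, epsilon, rho, eta. The 5th vertex is eta.

eta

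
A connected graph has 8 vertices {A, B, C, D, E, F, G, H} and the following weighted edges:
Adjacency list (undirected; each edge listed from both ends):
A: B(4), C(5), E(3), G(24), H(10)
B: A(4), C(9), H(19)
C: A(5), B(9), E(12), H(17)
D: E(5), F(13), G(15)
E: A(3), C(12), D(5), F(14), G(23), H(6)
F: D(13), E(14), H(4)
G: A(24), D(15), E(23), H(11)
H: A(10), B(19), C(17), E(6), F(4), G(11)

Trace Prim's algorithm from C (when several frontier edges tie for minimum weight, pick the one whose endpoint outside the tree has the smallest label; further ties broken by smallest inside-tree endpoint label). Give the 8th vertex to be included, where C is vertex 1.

G

Grow the tree from C using Prim:
Step 1: cheapest edge leaving the tree is A C (5); add A.
Step 2: cheapest edge leaving the tree is A E (3); add E.
Step 3: cheapest edge leaving the tree is A B (4); add B.
Step 4: cheapest edge leaving the tree is D E (5); add D.
Step 5: cheapest edge leaving the tree is E H (6); add H.
Step 6: cheapest edge leaving the tree is F H (4); add F.
Step 7: cheapest edge leaving the tree is G H (11); add G.
Vertex order: C, A, E, B, D, H, F, G. The 8th vertex is G.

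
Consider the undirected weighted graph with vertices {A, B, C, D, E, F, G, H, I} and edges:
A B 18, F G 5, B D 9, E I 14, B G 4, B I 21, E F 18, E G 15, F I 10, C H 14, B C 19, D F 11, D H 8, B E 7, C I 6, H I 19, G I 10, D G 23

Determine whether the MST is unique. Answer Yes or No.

Sort edges by weight, then run Kruskal:
B G (4): add — endpoints in different components.
F G (5): add — endpoints in different components.
C I (6): add — endpoints in different components.
B E (7): add — endpoints in different components.
D H (8): add — endpoints in different components.
B D (9): add — endpoints in different components.
F I (10): add — endpoints in different components.
G I (10): skip — G and I already connected.
D F (11): skip — D and F already connected.
C H (14): skip — C and H already connected.
E I (14): skip — E and I already connected.
E G (15): skip — E and G already connected.
A B (18): add — endpoints in different components.
Non-tree edge G I has weight 10, equal to the heaviest edge on its tree cycle — swapping gives another MST of the same weight. Not unique.

No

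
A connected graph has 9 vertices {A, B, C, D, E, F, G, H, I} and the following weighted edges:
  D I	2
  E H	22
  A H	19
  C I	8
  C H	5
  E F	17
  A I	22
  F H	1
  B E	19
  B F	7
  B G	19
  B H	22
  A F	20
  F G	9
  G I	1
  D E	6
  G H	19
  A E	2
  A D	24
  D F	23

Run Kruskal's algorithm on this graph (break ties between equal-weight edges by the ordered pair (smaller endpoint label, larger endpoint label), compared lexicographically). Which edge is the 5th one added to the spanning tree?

Sort edges by weight, then run Kruskal:
F H (1): add — endpoints in different components.
G I (1): add — endpoints in different components.
A E (2): add — endpoints in different components.
D I (2): add — endpoints in different components.
C H (5): add — endpoints in different components.
D E (6): add — endpoints in different components.
B F (7): add — endpoints in different components.
C I (8): add — endpoints in different components.
The 5th edge added is C H.

C-H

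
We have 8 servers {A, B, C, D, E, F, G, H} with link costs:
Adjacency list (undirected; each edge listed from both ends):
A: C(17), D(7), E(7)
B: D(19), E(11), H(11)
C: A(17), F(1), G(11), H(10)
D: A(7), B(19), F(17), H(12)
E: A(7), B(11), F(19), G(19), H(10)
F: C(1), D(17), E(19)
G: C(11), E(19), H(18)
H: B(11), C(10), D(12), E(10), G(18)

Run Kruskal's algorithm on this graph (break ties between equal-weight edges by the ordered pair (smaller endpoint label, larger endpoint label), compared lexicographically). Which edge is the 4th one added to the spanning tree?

C-H

Kruskal: consider edges lightest-first.
C-F (1): add — endpoints in different components.
A-D (7): add — endpoints in different components.
A-E (7): add — endpoints in different components.
C-H (10): add — endpoints in different components.
E-H (10): add — endpoints in different components.
B-E (11): add — endpoints in different components.
B-H (11): skip — B and H already connected.
C-G (11): add — endpoints in different components.
The 4th edge added is C-H.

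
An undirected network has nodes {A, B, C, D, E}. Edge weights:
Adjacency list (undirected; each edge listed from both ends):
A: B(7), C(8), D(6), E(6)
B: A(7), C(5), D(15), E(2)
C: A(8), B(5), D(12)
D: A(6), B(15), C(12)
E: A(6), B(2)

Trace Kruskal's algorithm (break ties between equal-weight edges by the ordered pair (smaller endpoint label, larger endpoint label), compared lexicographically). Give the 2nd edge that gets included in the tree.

B-C

Kruskal: consider edges lightest-first.
B-E (2): add. Components now {A} {B,E} {C} {D}
B-C (5): add. Components now {A} {B,C,E} {D}
A-D (6): add. Components now {A,D} {B,C,E}
A-E (6): add. Components now {A,B,C,D,E}
The 2nd edge added is B-C.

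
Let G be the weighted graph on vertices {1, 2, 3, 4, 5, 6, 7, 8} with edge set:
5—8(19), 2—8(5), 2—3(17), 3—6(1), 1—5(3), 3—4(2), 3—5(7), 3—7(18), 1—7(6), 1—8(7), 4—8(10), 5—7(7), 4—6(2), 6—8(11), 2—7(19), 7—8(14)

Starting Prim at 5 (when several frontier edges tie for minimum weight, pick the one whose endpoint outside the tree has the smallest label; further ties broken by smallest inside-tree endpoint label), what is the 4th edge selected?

3-6

Grow the tree from 5 using Prim:
Step 1: cheapest edge leaving the tree is 1—5 (3); add 1.
Step 2: cheapest edge leaving the tree is 1—7 (6); add 7.
Step 3: cheapest edge leaving the tree is 3—5 (7); add 3.
Step 4: cheapest edge leaving the tree is 3—6 (1); add 6.
Step 5: cheapest edge leaving the tree is 3—4 (2); add 4.
Step 6: cheapest edge leaving the tree is 1—8 (7); add 8.
Step 7: cheapest edge leaving the tree is 2—8 (5); add 2.
The 4th edge added is 3—6.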